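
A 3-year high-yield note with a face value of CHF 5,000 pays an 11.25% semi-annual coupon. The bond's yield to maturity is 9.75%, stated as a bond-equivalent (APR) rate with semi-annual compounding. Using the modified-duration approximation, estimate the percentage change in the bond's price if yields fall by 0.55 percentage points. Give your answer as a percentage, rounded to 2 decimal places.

+1.38%

Periodic yield y = 0.04875. Modified duration first:
  t   CF        PV=CF/(1+0.04875)^t    t·PV
  1       281.25       268.1764       268.1764
  2       281.25       255.7105       511.4210
  3       281.25       243.8241       731.4723
  4       281.25       232.4902       929.9608
  5       281.25       221.6831     1,108.4157
  6     5,281.25     3,969.2174    23,815.3042
  Σ                  5,191.1017    27,364.7504
P = 5,191.1017; D_Mac = 5.27147 half-year periods = 2.63574 yrs; D_mod = 2.63574/(1+0.04875) = 2.51322 yrs.
ΔP/P ≈ -D_mod · Δy = -2.51322 × (-0.0055) = +0.013823 = +1.3823%.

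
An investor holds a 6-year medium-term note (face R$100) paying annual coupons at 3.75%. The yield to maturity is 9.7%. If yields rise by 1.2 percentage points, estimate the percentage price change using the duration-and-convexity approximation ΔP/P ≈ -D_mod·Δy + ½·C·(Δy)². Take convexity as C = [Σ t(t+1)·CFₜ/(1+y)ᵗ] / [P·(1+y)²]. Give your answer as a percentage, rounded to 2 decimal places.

-5.67%

With y = 0.097:
  t   CF        PV=CF/(1+0.097)^t    t·PV        t(t+1)·PV
  1         3.75         3.4184         3.4184           6.8368
  2         3.75         3.1161         6.2323          18.6969
  3         3.75         2.8406         8.5218          34.0873
  4         3.75         2.5894        10.3577          51.7887
  5         3.75         2.3605        11.8023          70.8140
  6       103.75        59.5317       357.1902       2,500.3317
  Σ                     73.8568       397.5229       2,682.5554
P = 73.8568; D_Mac = 5.38235 yrs; D_mod = 4.90642 yrs; C = 30.18180.
Duration effect: -4.90642 × (+0.012) = -0.058877
Convexity effect: 0.5 × 30.18180 × (0.012)² = +0.0021731
ΔP/P ≈ -0.058877 + 0.0021731 = -0.056704 = -5.6704%.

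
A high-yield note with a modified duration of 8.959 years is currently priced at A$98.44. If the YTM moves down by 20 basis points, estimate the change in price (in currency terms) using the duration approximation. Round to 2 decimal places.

+A$1.76

Duration approximation: ΔP/P ≈ -D_mod · Δy = -8.959 × (-0.002) = +0.017918.
ΔP ≈ 98.44 × (+0.017918) = +1.76384792.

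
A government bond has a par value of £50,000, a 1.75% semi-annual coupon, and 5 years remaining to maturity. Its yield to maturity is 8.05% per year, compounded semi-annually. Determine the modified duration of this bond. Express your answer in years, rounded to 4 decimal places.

4.5858 years

Periodic yield y = 0.04025. First find Macaulay duration:
  t   CF        PV=CF/(1+0.04025)^t    t·PV
  1       437.50       420.5720       420.5720
  2       437.50       404.2989       808.5979
  3       437.50       388.6556     1,165.9667
  4       437.50       373.6175     1,494.4698
  5       437.50       359.1612     1,795.8061
  6       437.50       345.2643     2,071.5860
  7       437.50       331.9051     2,323.3360
  8       437.50       319.0629     2,552.5029
  9       437.50       306.7175     2,760.4574
  10   50,437.50    33,991.9679   339,919.6786
  Σ                 37,241.2228   355,312.9733
P = 37,241.2228; Macaulay duration = 355,312.9733 / 37,241.2228 = 9.54085 half-year periods = 4.77043 years.
Modified duration = D_Mac / (1 + y) = 4.77043 / 1.04025 = 4.58585 years.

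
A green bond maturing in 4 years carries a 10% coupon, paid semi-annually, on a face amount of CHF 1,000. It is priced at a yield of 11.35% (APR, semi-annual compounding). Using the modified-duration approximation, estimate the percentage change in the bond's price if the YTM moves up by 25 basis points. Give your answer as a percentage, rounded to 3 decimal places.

-0.799%

Periodic yield y = 0.05675. Modified duration first:
  t   CF        PV=CF/(1+0.05675)^t    t·PV
  1        50.00        47.3149        47.3149
  2        50.00        44.7740        89.5479
  3        50.00        42.3695       127.1085
  4        50.00        40.0941       160.3766
  5        50.00        37.9410       189.7050
  6        50.00        35.9035       215.4208
  7        50.00        33.9754       237.8276
  8     1,050.00       675.1671     5,401.3365
  Σ                    957.5394     6,468.6378
P = 957.5394; D_Mac = 6.75548 half-year periods = 3.37774 yrs; D_mod = 3.37774/(1+0.05675) = 3.19635 yrs.
ΔP/P ≈ -D_mod · Δy = -3.19635 × (+0.0025) = -0.007991 = -0.7991%.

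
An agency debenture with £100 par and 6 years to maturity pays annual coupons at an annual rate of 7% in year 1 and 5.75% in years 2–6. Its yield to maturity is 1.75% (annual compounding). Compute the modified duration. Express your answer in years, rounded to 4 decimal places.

Periodic yield y = 0.0175. First find Macaulay duration:
  t   CF        PV=CF/(1+0.0175)^t    t·PV
  1         7.00         6.8796         6.8796
  2         5.75         5.5539        11.1078
  3         5.75         5.4584        16.3752
  4         5.75         5.3645        21.4580
  5         5.75         5.2722        26.3612
  6       105.75        95.2958       571.7749
  Σ                    123.8245       653.9568
P = 123.8245; Macaulay duration = 653.9568 / 123.8245 = 5.28132 years.
Modified duration = D_Mac / (1 + y) = 5.28132 / 1.0175 = 5.19049 years.

5.1905 years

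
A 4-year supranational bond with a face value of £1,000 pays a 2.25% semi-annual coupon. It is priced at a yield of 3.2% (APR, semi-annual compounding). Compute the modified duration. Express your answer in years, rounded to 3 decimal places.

3.784 years

Periodic yield y = 0.016. First find Macaulay duration:
  t   CF        PV=CF/(1+0.016)^t    t·PV
  1        11.25        11.0728        11.0728
  2        11.25        10.8985        21.7969
  3        11.25        10.7268        32.1805
  4        11.25        10.5579        42.2316
  5        11.25        10.3916        51.9582
  6        11.25        10.2280        61.3679
  7        11.25        10.0669        70.4684
  8     1,011.25       890.6537     7,125.2295
  Σ                    964.5963     7,416.3059
P = 964.5963; Macaulay duration = 7,416.3059 / 964.5963 = 7.68851 half-year periods = 3.84425 years.
Modified duration = D_Mac / (1 + y) = 3.84425 / 1.016 = 3.78371 years.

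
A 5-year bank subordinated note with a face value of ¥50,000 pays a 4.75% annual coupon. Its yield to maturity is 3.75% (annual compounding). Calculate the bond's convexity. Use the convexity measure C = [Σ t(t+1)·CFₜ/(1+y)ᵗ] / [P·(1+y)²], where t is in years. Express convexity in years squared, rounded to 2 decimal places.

With y = 0.0375:
  t   CF        PV=CF/(1+0.0375)^t    t·PV        t(t+1)·PV
  1     2,375.00     2,289.1566     2,289.1566       4,578.3133
  2     2,375.00     2,206.4160     4,412.8321      13,238.4962
  3     2,375.00     2,126.6660     6,379.9981      25,519.9926
  4     2,375.00     2,049.7986     8,199.1944      40,995.9720
  5    52,375.00    43,569.5936   217,847.9680   1,307,087.8081
  Σ                 52,241.6309   239,129.1492   1,391,420.5821
P = 52,241.6309.
Convexity = Σ t(t+1)·PV / [P·(1+y)²] = 1,391,420.5821 / (52,241.6309 × 1.076406) = 24.74375.

24.74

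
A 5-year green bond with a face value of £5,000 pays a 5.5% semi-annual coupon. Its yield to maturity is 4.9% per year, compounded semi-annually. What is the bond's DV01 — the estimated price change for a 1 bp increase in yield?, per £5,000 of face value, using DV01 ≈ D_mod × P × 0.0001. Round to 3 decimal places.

£2.228

Periodic yield y = 0.0245.
  t   CF        PV=CF/(1+0.0245)^t    t·PV
  1       137.50       134.2118       134.2118
  2       137.50       131.0023       262.0045
  3       137.50       127.8695       383.6084
  4       137.50       124.8116       499.2463
  5       137.50       121.8268       609.1341
  6       137.50       118.9134       713.4806
  7       137.50       116.0697       812.4881
  8       137.50       113.2940       906.3522
  9       137.50       110.5847       995.2623
  10    5,137.50     4,033.0370    40,330.3701
  Σ                  5,131.6208    45,646.1583
P = 5,131.6208; D_Mac = 8.89508 half-year periods = 4.44754 yrs; D_mod = 4.34118 yrs.
DV01 ≈ 4.34118 × 5,131.6208 × 0.0001 = 2.227729.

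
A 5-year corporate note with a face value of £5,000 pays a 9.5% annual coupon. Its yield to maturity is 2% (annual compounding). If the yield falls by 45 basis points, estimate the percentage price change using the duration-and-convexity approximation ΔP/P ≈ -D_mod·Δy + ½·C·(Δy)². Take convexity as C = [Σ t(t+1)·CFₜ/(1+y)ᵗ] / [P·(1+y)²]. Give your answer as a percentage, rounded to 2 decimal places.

+1.93%

With y = 0.02:
  t   CF        PV=CF/(1+0.02)^t    t·PV        t(t+1)·PV
  1       475.00       465.6863       465.6863         931.3725
  2       475.00       456.5552       913.1103       2,739.3310
  3       475.00       447.6031     1,342.8093       5,371.2373
  4       475.00       438.8266     1,755.3063       8,776.5315
  5     5,475.00     4,958.8762    24,794.3809     148,766.2855
  Σ                  6,767.5473    29,271.2932     166,584.7579
P = 6,767.5473; D_Mac = 4.32524 yrs; D_mod = 4.24044 yrs; C = 23.65939.
Duration effect: -4.24044 × (-0.0045) = +0.019082
Convexity effect: 0.5 × 23.65939 × (-0.0045)² = +0.0002396
ΔP/P ≈ +0.019082 + 0.0002396 = +0.019322 = +1.9322%.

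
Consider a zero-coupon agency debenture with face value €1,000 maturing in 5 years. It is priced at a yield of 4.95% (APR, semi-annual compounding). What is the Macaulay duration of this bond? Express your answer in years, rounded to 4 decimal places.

A zero-coupon bond has a single cash flow at maturity, so its Macaulay duration equals its maturity: 5 years.
(Equivalently: 10 semi-annual periods ÷ 2 = 5 years.)

5.0000 years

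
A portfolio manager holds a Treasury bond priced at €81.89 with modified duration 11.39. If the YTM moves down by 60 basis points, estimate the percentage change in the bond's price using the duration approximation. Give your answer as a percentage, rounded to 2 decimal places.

Duration approximation: ΔP/P ≈ -D_mod · Δy = -11.39 × (-0.006) = +0.068340.
As a percentage: +6.8340%.

+6.83%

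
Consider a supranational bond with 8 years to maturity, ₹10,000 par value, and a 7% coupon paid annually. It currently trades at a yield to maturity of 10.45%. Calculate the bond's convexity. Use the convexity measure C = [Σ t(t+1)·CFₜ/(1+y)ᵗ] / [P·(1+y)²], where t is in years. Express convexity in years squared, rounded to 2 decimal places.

41.71

With y = 0.1045:
  t   CF        PV=CF/(1+0.1045)^t    t·PV        t(t+1)·PV
  1       700.00       633.7709       633.7709       1,267.5419
  2       700.00       573.8080     1,147.6160       3,442.8480
  3       700.00       519.5183     1,558.5550       6,234.2200
  4       700.00       470.3652     1,881.4607       9,407.3035
  5       700.00       425.8625     2,129.3127      12,775.8762
  6       700.00       385.5704     2,313.4226      16,193.9580
  7       700.00       349.0905     2,443.6333      19,549.0666
  8    10,700.00     4,831.2334    38,649.8669     347,848.8024
  Σ                  8,189.2193    50,757.6382     416,719.6165
P = 8,189.2193.
Convexity = Σ t(t+1)·PV / [P·(1+y)²] = 416,719.6165 / (8,189.2193 × 1.219920) = 41.71286.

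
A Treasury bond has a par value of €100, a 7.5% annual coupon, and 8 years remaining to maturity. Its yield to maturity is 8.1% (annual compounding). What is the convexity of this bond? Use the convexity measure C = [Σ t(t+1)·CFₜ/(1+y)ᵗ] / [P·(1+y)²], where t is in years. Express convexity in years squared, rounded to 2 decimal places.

With y = 0.081:
  t   CF        PV=CF/(1+0.081)^t    t·PV        t(t+1)·PV
  1         7.50         6.9380         6.9380          13.8760
  2         7.50         6.4182        12.8363          38.5089
  3         7.50         5.9372        17.8117          71.2468
  4         7.50         5.4924        21.9694         109.8471
  5         7.50         5.0808        25.4040         152.4242
  6         7.50         4.7001        28.2006         197.4042
  7         7.50         4.3479        30.4354         243.4834
  8       107.50        57.6505       461.2038       4,150.8344
  Σ                     96.5651       604.7993       4,977.6251
P = 96.5651.
Convexity = Σ t(t+1)·PV / [P·(1+y)²] = 4,977.6251 / (96.5651 × 1.168561) = 44.11139.

44.11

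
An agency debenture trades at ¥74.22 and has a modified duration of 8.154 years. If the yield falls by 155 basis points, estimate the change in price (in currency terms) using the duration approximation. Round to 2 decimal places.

+¥9.38

Duration approximation: ΔP/P ≈ -D_mod · Δy = -8.154 × (-0.0155) = +0.126387.
ΔP ≈ 74.22 × (+0.126387) = +9.38044314.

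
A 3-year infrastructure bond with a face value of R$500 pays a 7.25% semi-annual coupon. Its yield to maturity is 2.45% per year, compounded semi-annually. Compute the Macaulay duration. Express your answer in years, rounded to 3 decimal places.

2.768 years

Periodic yield y = 0.01225. Discount each cash flow and weight by its period:
  t   CF        PV=CF/(1+0.01225)^t    t·PV
  1       18.125        17.9057        17.9057
  2       18.125        17.6890        35.3779
  3       18.125        17.4749        52.4247
  4       18.125        17.2634        69.0537
  5       18.125        17.0545        85.2725
  6      518.125       481.6237     2,889.7421
  Σ                    569.0111     3,149.7766
Price P = Σ PV = 569.0111.
Macaulay duration = Σ(t·PV) / P = 3,149.7766 / 569.0111 = 5.53553 half-year periods.
In years: 5.53553 / 2 = 2.76776 years.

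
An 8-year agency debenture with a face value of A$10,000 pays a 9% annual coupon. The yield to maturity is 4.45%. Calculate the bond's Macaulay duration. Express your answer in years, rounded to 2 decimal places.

6.30 years

Periodic yield y = 0.0445. Discount each cash flow and weight by its year:
  t   CF        PV=CF/(1+0.0445)^t    t·PV
  1       900.00       861.6563       861.6563
  2       900.00       824.9462     1,649.8924
  3       900.00       789.8001     2,369.4003
  4       900.00       756.1514     3,024.6054
  5       900.00       723.9362     3,619.6810
  6       900.00       693.0935     4,158.5612
  7       900.00       663.5649     4,644.9542
  8    10,900.00     7,694.1198    61,552.9583
  Σ                 13,007.2683    81,881.7090
Price P = Σ PV = 13,007.2683.
Macaulay duration = Σ(t·PV) / P = 81,881.7090 / 13,007.2683 = 6.29507 years.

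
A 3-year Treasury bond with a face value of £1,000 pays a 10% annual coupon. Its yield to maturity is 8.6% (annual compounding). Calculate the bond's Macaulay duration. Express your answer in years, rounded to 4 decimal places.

Periodic yield y = 0.086. Discount each cash flow and weight by its year:
  t   CF        PV=CF/(1+0.086)^t    t·PV
  1       100.00        92.0810        92.0810
  2       100.00        84.7892       169.5783
  3     1,100.00       858.8221     2,576.4663
  Σ                  1,035.6923     2,838.1256
Price P = Σ PV = 1,035.6923.
Macaulay duration = Σ(t·PV) / P = 2,838.1256 / 1,035.6923 = 2.74032 years.

2.7403 years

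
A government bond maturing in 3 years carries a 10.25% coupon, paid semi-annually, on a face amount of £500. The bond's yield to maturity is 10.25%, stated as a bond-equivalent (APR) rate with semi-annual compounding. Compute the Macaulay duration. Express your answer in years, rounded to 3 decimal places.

2.657 years

Periodic yield y = 0.05125. Discount each cash flow and weight by its period:
  t   CF        PV=CF/(1+0.05125)^t    t·PV
  1       25.625        24.3757        24.3757
  2       25.625        23.1874        46.3748
  3       25.625        22.0570        66.1709
  4       25.625        20.9817        83.9266
  5       25.625        19.9588        99.7939
  6      525.625       389.4395     2,336.6368
  Σ                    500.0000     2,657.2787
Price P = Σ PV = 500.0000.
Macaulay duration = Σ(t·PV) / P = 2,657.2787 / 500.0000 = 5.31456 half-year periods.
In years: 5.31456 / 2 = 2.65728 years.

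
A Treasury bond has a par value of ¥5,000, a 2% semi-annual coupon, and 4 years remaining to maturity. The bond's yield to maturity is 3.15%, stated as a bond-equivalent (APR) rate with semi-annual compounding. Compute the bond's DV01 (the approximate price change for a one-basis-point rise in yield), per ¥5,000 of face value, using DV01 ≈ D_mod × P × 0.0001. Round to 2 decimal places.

Periodic yield y = 0.01575.
  t   CF        PV=CF/(1+0.01575)^t    t·PV
  1        50.00        49.2247        49.2247
  2        50.00        48.4614        96.9229
  3        50.00        47.7100       143.1300
  4        50.00        46.9702       187.8809
  5        50.00        46.2419       231.2096
  6        50.00        45.5249       273.1494
  7        50.00        44.8190       313.7330
  8     5,050.00     4,456.5289    35,652.2314
  Σ                  4,785.4811    36,947.4820
P = 4,785.4811; D_Mac = 7.72075 half-year periods = 3.86037 yrs; D_mod = 3.80051 yrs.
DV01 ≈ 3.80051 × 4,785.4811 × 0.0001 = 1.818729.

¥1.82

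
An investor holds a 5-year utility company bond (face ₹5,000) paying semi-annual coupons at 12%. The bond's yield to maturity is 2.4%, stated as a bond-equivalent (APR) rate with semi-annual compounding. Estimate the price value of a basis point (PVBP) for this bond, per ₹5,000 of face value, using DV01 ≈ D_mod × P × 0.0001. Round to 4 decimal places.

₹2.9428

Periodic yield y = 0.012.
  t   CF        PV=CF/(1+0.012)^t    t·PV
  1       300.00       296.4427       296.4427
  2       300.00       292.9276       585.8551
  3       300.00       289.4541       868.3623
  4       300.00       286.0218     1,144.0874
  5       300.00       282.6303     1,413.1514
  6       300.00       279.2789     1,675.6736
  7       300.00       275.9673     1,931.7713
  8       300.00       272.6950     2,181.5599
  9       300.00       269.4614     2,425.1530
  10    5,300.00     4,704.0372    47,040.3717
  Σ                  7,248.9163    59,562.4284
P = 7,248.9163; D_Mac = 8.21674 half-year periods = 4.10837 yrs; D_mod = 4.05965 yrs.
DV01 ≈ 4.05965 × 7,248.9163 × 0.0001 = 2.942808.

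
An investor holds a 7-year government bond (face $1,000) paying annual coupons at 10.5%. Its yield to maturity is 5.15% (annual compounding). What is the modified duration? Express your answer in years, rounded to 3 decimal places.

Periodic yield y = 0.0515. First find Macaulay duration:
  t   CF        PV=CF/(1+0.0515)^t    t·PV
  1       105.00        99.8573        99.8573
  2       105.00        94.9666       189.9331
  3       105.00        90.3153       270.9460
  4       105.00        85.8919       343.5676
  5       105.00        81.6851       408.4256
  6       105.00        77.6844       466.1062
  7     1,105.00       777.4945     5,442.4617
  Σ                  1,307.8951     7,221.2975
P = 1,307.8951; Macaulay duration = 7,221.2975 / 1,307.8951 = 5.52131 years.
Modified duration = D_Mac / (1 + y) = 5.52131 / 1.0515 = 5.25089 years.

5.251 years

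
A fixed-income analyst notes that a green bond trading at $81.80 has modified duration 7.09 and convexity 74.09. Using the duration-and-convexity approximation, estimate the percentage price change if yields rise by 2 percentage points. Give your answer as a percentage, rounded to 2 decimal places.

Duration effect: -D_mod·Δy = -7.09 × (+0.02) = -0.141800
Convexity effect: ½·C·(Δy)² = 0.5 × 74.09 × (0.02)² = +0.0148180
ΔP/P ≈ -0.141800 + 0.0148180 = -0.126982
= -12.6982%.

-12.70%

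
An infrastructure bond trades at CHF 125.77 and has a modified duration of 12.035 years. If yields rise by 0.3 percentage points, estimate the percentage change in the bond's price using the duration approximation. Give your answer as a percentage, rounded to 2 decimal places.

-3.61%

Duration approximation: ΔP/P ≈ -D_mod · Δy = -12.035 × (+0.003) = -0.036105.
As a percentage: -3.6105%.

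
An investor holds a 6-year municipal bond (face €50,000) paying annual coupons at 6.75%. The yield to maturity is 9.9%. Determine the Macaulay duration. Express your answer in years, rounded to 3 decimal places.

Periodic yield y = 0.099. Discount each cash flow and weight by its year:
  t   CF        PV=CF/(1+0.099)^t    t·PV
  1     3,375.00     3,070.9736     3,070.9736
  2     3,375.00     2,794.3345     5,588.6690
  3     3,375.00     2,542.6156     7,627.8467
  4     3,375.00     2,313.5719     9,254.2877
  5     3,375.00     2,105.1610    10,525.8050
  6    53,375.00    30,293.6591   181,761.9544
  Σ                 43,120.3157   217,829.5364
Price P = Σ PV = 43,120.3157.
Macaulay duration = Σ(t·PV) / P = 217,829.5364 / 43,120.3157 = 5.05167 years.

5.052 years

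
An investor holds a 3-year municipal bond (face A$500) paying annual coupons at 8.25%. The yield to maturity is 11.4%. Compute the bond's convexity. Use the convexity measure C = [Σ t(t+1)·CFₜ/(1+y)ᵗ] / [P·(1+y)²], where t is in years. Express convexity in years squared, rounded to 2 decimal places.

8.68

With y = 0.114:
  t   CF        PV=CF/(1+0.114)^t    t·PV        t(t+1)·PV
  1        41.25        37.0287        37.0287          74.0575
  2        41.25        33.2394        66.4789         199.4366
  3       541.25       391.5095     1,174.5286       4,698.1143
  Σ                    461.7777     1,278.0362       4,971.6084
P = 461.7777.
Convexity = Σ t(t+1)·PV / [P·(1+y)²] = 4,971.6084 / (461.7777 × 1.240996) = 8.67548.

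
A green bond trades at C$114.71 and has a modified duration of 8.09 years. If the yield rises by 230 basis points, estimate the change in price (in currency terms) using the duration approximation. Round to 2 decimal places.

Duration approximation: ΔP/P ≈ -D_mod · Δy = -8.09 × (+0.023) = -0.186070.
ΔP ≈ 114.71 × (-0.186070) = -21.3440897.

-C$21.34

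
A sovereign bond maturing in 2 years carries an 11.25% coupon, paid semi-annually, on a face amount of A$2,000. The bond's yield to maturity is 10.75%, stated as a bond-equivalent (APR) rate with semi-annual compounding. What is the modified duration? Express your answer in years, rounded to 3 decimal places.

1.752 years

Periodic yield y = 0.05375. First find Macaulay duration:
  t   CF        PV=CF/(1+0.05375)^t    t·PV
  1       112.50       106.7616       106.7616
  2       112.50       101.3158       202.6317
  3       112.50        96.1479       288.4437
  4     2,112.50     1,713.3511     6,853.4044
  Σ                  2,017.5764     7,451.2413
P = 2,017.5764; Macaulay duration = 7,451.2413 / 2,017.5764 = 3.69316 half-year periods = 1.84658 years.
Modified duration = D_Mac / (1 + y) = 1.84658 / 1.05375 = 1.75239 years.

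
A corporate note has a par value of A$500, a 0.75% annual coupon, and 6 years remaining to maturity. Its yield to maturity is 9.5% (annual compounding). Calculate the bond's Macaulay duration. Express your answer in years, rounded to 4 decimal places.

Periodic yield y = 0.095. Discount each cash flow and weight by its year:
  t   CF        PV=CF/(1+0.095)^t    t·PV
  1         3.75         3.4247         3.4247
  2         3.75         3.1275         6.2551
  3         3.75         2.8562         8.5686
  4         3.75         2.6084        10.4336
  5         3.75         2.3821        11.9105
  6       503.75       292.2337     1,753.4024
  Σ                    306.6326     1,793.9949
Price P = Σ PV = 306.6326.
Macaulay duration = Σ(t·PV) / P = 1,793.9949 / 306.6326 = 5.85063 years.

5.8506 years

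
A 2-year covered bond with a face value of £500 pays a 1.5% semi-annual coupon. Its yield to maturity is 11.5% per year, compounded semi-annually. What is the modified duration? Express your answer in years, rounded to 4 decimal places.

1.8678 years

Periodic yield y = 0.0575. First find Macaulay duration:
  t   CF        PV=CF/(1+0.0575)^t    t·PV
  1         3.75         3.5461         3.5461
  2         3.75         3.3533         6.7066
  3         3.75         3.1710         9.5129
  4       503.75       402.8038     1,611.2152
  Σ                    412.8741     1,630.9807
P = 412.8741; Macaulay duration = 1,630.9807 / 412.8741 = 3.95031 half-year periods = 1.97515 years.
Modified duration = D_Mac / (1 + y) = 1.97515 / 1.0575 = 1.86776 years.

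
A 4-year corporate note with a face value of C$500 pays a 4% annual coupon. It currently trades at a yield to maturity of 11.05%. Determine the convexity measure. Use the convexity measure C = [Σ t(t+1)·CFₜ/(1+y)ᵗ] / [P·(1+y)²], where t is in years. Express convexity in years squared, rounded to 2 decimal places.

14.83

With y = 0.1105:
  t   CF        PV=CF/(1+0.1105)^t    t·PV        t(t+1)·PV
  1        20.00        18.0099        18.0099          36.0198
  2        20.00        16.2178        32.4357          97.3070
  3        20.00        14.6041        43.8123         175.2490
  4       520.00       341.9236     1,367.6944       6,838.4722
  Σ                    390.7554     1,461.9523       7,147.0481
P = 390.7554.
Convexity = Σ t(t+1)·PV / [P·(1+y)²] = 7,147.0481 / (390.7554 × 1.233210) = 14.83148.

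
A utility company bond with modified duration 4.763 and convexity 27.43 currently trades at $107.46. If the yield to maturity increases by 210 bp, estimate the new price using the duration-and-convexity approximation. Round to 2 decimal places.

$97.36

Duration effect: -D_mod·Δy = -4.763 × (+0.021) = -0.100023
Convexity effect: ½·C·(Δy)² = 0.5 × 27.43 × (0.021)² = +0.006048315
ΔP/P ≈ -0.100023 + 0.006048315 = -0.093974685
New price ≈ 107.46 × (1 - 0.093974685) = 97.3614803499.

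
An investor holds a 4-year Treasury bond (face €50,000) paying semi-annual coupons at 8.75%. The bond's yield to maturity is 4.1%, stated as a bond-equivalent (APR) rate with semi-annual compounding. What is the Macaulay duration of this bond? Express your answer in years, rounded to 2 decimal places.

3.51 years

Periodic yield y = 0.0205. Discount each cash flow and weight by its period:
  t   CF        PV=CF/(1+0.0205)^t    t·PV
  1     2,187.50     2,143.5571     2,143.5571
  2     2,187.50     2,100.4969     4,200.9938
  3     2,187.50     2,058.3017     6,174.9051
  4     2,187.50     2,016.9541     8,067.8166
  5     2,187.50     1,976.4372     9,882.1859
  6     2,187.50     1,936.7341    11,620.4048
  7     2,187.50     1,897.8286    13,284.8005
  8    52,187.50    44,367.2408   354,937.9261
  Σ                 58,497.5506   410,312.5900
Price P = Σ PV = 58,497.5506.
Macaulay duration = Σ(t·PV) / P = 410,312.5900 / 58,497.5506 = 7.01418 half-year periods.
In years: 7.01418 / 2 = 3.50709 years.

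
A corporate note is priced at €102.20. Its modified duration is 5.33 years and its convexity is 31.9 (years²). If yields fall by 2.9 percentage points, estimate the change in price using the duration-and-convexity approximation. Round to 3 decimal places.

Duration effect: -D_mod·Δy = -5.33 × (-0.029) = +0.154570
Convexity effect: ½·C·(Δy)² = 0.5 × 31.9 × (-0.029)² = +0.01341395
ΔP/P ≈ +0.154570 + 0.01341395 = +0.16798395
ΔP ≈ 102.20 × (+0.16798395) = +17.16795969.

+€17.168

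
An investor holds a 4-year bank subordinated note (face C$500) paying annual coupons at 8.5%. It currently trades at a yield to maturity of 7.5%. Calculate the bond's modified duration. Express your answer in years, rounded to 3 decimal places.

Periodic yield y = 0.075. First find Macaulay duration:
  t   CF        PV=CF/(1+0.075)^t    t·PV
  1        42.50        39.5349        39.5349
  2        42.50        36.7766        73.5533
  3        42.50        34.2108       102.6325
  4       542.50       406.2243     1,624.8971
  Σ                    516.7466     1,840.6178
P = 516.7466; Macaulay duration = 1,840.6178 / 516.7466 = 3.56193 years.
Modified duration = D_Mac / (1 + y) = 3.56193 / 1.075 = 3.31343 years.

3.313 years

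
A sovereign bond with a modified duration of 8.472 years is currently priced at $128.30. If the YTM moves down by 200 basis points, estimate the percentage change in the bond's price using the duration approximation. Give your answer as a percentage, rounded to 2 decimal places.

Duration approximation: ΔP/P ≈ -D_mod · Δy = -8.472 × (-0.02) = +0.169440.
As a percentage: +16.9440%.

+16.94%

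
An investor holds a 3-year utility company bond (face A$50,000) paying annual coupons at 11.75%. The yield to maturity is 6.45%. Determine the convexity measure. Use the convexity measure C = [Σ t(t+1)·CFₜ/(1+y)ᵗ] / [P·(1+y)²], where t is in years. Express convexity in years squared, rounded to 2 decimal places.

9.25

With y = 0.0645:
  t   CF        PV=CF/(1+0.0645)^t    t·PV        t(t+1)·PV
  1     5,875.00     5,519.0230     5,519.0230      11,038.0460
  2     5,875.00     5,184.6153    10,369.2307      31,107.6920
  3    55,875.00    46,321.2786   138,963.8359     555,855.3434
  Σ                 57,024.9170   154,852.0895     598,001.0814
P = 57,024.9170.
Convexity = Σ t(t+1)·PV / [P·(1+y)²] = 598,001.0814 / (57,024.9170 × 1.133160) = 9.25435.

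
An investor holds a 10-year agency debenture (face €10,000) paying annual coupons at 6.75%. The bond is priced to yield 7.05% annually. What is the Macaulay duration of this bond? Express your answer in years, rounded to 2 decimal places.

Periodic yield y = 0.0705. Discount each cash flow and weight by its year:
  t   CF        PV=CF/(1+0.0705)^t    t·PV
  1       675.00       630.5465       630.5465
  2       675.00       589.0205     1,178.0411
  3       675.00       550.2294     1,650.6881
  4       675.00       513.9929     2,055.9714
  5       675.00       480.1428     2,400.7140
  6       675.00       448.5220     2,691.1320
  7       675.00       418.9836     2,932.8855
  8       675.00       391.3906     3,131.1249
  9       675.00       365.6148     3,290.5329
  10   10,675.00     5,401.3357    54,013.3567
  Σ                  9,789.7787    73,974.9929
Price P = Σ PV = 9,789.7787.
Macaulay duration = Σ(t·PV) / P = 73,974.9929 / 9,789.7787 = 7.55635 years.

7.56 years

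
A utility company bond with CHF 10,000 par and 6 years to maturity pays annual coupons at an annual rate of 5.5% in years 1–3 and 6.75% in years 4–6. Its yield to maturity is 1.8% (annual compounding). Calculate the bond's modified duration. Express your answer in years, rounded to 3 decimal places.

5.241 years

Periodic yield y = 0.018. First find Macaulay duration:
  t   CF        PV=CF/(1+0.018)^t    t·PV
  1       550.00       540.2750       540.2750
  2       550.00       530.7221     1,061.4441
  3       550.00       521.3380     1,564.0139
  4       675.00       628.5107     2,514.0427
  5       675.00       617.3975     3,086.9876
  6    10,675.00     9,591.3826    57,548.2956
  Σ                 12,429.6259    66,315.0590
P = 12,429.6259; Macaulay duration = 66,315.0590 / 12,429.6259 = 5.33524 years.
Modified duration = D_Mac / (1 + y) = 5.33524 / 1.018 = 5.24091 years.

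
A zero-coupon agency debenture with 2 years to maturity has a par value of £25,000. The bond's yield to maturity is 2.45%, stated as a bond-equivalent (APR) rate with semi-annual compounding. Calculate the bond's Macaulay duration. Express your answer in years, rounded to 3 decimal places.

2.000 years

A zero-coupon bond has a single cash flow at maturity, so its Macaulay duration equals its maturity: 2 years.
(Equivalently: 4 semi-annual periods ÷ 2 = 2 years.)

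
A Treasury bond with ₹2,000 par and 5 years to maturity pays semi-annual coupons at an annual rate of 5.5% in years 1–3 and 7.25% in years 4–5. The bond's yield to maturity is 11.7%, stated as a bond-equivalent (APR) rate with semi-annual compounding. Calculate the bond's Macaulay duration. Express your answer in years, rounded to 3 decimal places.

4.339 years

Periodic yield y = 0.0585. Discount each cash flow and weight by its period:
  t   CF        PV=CF/(1+0.0585)^t    t·PV
  1        55.00        51.9603        51.9603
  2        55.00        49.0886        98.1773
  3        55.00        46.3757       139.1270
  4        55.00        43.8126       175.2505
  5        55.00        41.3912       206.9562
  6        55.00        39.1037       234.6220
  7        72.50        48.6970       340.8788
  8        72.50        46.0056       368.0451
  9        72.50        43.4631       391.1675
  10    2,072.50     1,173.7779    11,737.7787
  Σ                  1,583.6757    13,743.9634
Price P = Σ PV = 1,583.6757.
Macaulay duration = Σ(t·PV) / P = 13,743.9634 / 1,583.6757 = 8.67852 half-year periods.
In years: 8.67852 / 2 = 4.33926 years.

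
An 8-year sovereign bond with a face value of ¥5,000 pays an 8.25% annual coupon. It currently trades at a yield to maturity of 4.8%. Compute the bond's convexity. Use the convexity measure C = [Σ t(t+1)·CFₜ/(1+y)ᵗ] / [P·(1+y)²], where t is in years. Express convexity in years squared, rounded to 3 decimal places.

47.800

With y = 0.048:
  t   CF        PV=CF/(1+0.048)^t    t·PV        t(t+1)·PV
  1       412.50       393.6069       393.6069         787.2137
  2       412.50       375.5791       751.1581       2,253.4744
  3       412.50       358.3770     1,075.1309       4,300.5238
  4       412.50       341.9628     1,367.8511       6,839.2553
  5       412.50       326.3004     1,631.5018       9,789.0105
  6       412.50       311.3553     1,868.1318      13,076.9224
  7       412.50       297.0947     2,079.6632      16,637.3059
  8     5,412.50     3,719.6977    29,757.5817     267,818.2356
  Σ                  6,123.9738    38,924.6255     321,501.9417
P = 6,123.9738.
Convexity = Σ t(t+1)·PV / [P·(1+y)²] = 321,501.9417 / (6,123.9738 × 1.098304) = 47.79998.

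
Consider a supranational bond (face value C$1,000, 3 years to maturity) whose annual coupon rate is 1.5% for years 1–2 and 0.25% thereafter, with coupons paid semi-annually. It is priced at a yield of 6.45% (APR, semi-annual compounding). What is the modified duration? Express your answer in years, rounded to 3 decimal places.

Periodic yield y = 0.03225. First find Macaulay duration:
  t   CF        PV=CF/(1+0.03225)^t    t·PV
  1         7.50         7.2657         7.2657
  2         7.50         7.0387        14.0774
  3         7.50         6.8188        20.4563
  4         7.50         6.6057        26.4230
  5         1.25         1.0666         5.3328
  6     1,001.25       827.6242     4,965.7452
  Σ                    856.4196     5,039.3003
P = 856.4196; Macaulay duration = 5,039.3003 / 856.4196 = 5.88415 half-year periods = 2.94207 years.
Modified duration = D_Mac / (1 + y) = 2.94207 / 1.03225 = 2.85016 years.

2.850 years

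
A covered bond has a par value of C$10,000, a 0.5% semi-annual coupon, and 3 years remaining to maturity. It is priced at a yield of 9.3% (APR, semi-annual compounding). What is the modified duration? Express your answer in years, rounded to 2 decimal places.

Periodic yield y = 0.0465. First find Macaulay duration:
  t   CF        PV=CF/(1+0.0465)^t    t·PV
  1        25.00        23.8892        23.8892
  2        25.00        22.8277        45.6553
  3        25.00        21.8133        65.4400
  4        25.00        20.8441        83.3764
  5        25.00        19.9179        99.5896
  6    10,025.00     7,632.1867    45,793.1202
  Σ                  7,741.4789    46,111.0706
P = 7,741.4789; Macaulay duration = 46,111.0706 / 7,741.4789 = 5.95636 half-year periods = 2.97818 years.
Modified duration = D_Mac / (1 + y) = 2.97818 / 1.0465 = 2.84585 years.

2.85 years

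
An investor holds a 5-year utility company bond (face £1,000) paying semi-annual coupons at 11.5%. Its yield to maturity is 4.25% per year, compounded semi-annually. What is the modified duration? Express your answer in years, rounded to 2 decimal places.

4.01 years

Periodic yield y = 0.02125. First find Macaulay duration:
  t   CF        PV=CF/(1+0.02125)^t    t·PV
  1        57.50        56.3035        56.3035
  2        57.50        55.1320       110.2640
  3        57.50        53.9848       161.9545
  4        57.50        52.8615       211.4460
  5        57.50        51.7616       258.8079
  6        57.50        50.6845       304.1072
  7        57.50        49.6299       347.4093
  8        57.50        48.5972       388.7776
  9        57.50        47.5860       428.2740
  10    1,057.50       856.9583     8,569.5828
  Σ                  1,323.4994    10,836.9268
P = 1,323.4994; Macaulay duration = 10,836.9268 / 1,323.4994 = 8.18809 half-year periods = 4.09404 years.
Modified duration = D_Mac / (1 + y) = 4.09404 / 1.02125 = 4.00885 years.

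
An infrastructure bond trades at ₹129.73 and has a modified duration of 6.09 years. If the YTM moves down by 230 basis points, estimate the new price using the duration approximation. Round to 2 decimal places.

₹147.90

Duration approximation: ΔP/P ≈ -D_mod · Δy = -6.09 × (-0.023) = +0.140070.
New price ≈ 129.73 × (1 + 0.140070) = 147.9012811.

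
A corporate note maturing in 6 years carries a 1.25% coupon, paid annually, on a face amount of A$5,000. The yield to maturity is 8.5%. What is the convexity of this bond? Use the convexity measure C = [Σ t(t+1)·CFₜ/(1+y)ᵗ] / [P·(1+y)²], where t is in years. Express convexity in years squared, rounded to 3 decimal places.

33.858

With y = 0.085:
  t   CF        PV=CF/(1+0.085)^t    t·PV        t(t+1)·PV
  1        62.50        57.6037        57.6037         115.2074
  2        62.50        53.0910       106.1819         318.5457
  3        62.50        48.9318       146.7953         587.1811
  4        62.50        45.0984       180.3936         901.9679
  5        62.50        41.5653       207.8267       1,246.9602
  6     5,062.50     3,103.0345    18,618.2071     130,327.4499
  Σ                  3,349.3247    19,317.0083     133,497.3121
P = 3,349.3247.
Convexity = Σ t(t+1)·PV / [P·(1+y)²] = 133,497.3121 / (3,349.3247 × 1.177225) = 33.85757.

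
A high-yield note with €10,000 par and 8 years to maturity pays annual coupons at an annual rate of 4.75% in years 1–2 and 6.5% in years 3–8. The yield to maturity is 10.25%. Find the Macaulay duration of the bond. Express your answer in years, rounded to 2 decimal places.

6.47 years

Periodic yield y = 0.1025. Discount each cash flow and weight by its year:
  t   CF        PV=CF/(1+0.1025)^t    t·PV
  1       475.00       430.8390       430.8390
  2       475.00       390.7837       781.5674
  3       650.00       485.0400     1,455.1200
  4       650.00       439.9456     1,759.7823
  5       650.00       399.0436     1,995.2181
  6       650.00       361.9443     2,171.6659
  7       650.00       328.2942     2,298.0592
  8    10,650.00     4,878.8877    39,031.1017
  Σ                  7,714.7781    49,923.3536
Price P = Σ PV = 7,714.7781.
Macaulay duration = Σ(t·PV) / P = 49,923.3536 / 7,714.7781 = 6.47113 years.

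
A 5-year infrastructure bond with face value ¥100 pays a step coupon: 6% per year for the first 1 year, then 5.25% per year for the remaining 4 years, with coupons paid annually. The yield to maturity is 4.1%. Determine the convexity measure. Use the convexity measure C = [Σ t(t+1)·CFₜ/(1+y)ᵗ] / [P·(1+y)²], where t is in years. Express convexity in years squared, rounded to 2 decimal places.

With y = 0.041:
  t   CF        PV=CF/(1+0.041)^t    t·PV        t(t+1)·PV
  1         6.00         5.7637         5.7637          11.5274
  2         5.25         4.8446         9.6892          29.0676
  3         5.25         4.6538        13.9614          55.8455
  4         5.25         4.4705        17.8820          89.4101
  5       105.25        86.0931       430.4656       2,582.7937
  Σ                    105.8257       477.7619       2,768.6442
P = 105.8257.
Convexity = Σ t(t+1)·PV / [P·(1+y)²] = 2,768.6442 / (105.8257 × 1.083681) = 24.14207.

24.14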